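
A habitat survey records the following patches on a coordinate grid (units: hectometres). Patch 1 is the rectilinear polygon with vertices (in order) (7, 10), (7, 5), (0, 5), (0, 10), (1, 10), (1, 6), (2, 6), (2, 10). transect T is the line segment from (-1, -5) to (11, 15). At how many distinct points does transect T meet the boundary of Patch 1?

2

The segment meets the boundary at (7,8.333), (5,5).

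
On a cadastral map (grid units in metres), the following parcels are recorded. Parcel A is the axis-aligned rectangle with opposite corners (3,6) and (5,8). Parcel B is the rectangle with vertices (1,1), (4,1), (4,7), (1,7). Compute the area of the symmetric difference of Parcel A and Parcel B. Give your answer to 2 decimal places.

|Parcel A∩Parcel B|: x∈[3,4], y∈[6,7] → 1·1 = 1.
|Parcel A △ Parcel B| = |Parcel A| + |Parcel B| − 2·|Parcel A∩Parcel B| = 4 + 18 − 2 = 20.00.

20.00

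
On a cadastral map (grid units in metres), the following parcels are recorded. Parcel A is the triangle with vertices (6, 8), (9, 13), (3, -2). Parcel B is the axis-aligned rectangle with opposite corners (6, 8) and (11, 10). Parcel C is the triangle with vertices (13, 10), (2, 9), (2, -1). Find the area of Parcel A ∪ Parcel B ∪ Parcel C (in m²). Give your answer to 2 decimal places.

58.42

By inclusion–exclusion:
Individual areas: |Parcel A| = 7.5, |Parcel B| = 10, |Parcel C| = 55.
|Parcel A∩Parcel B| = 1.6.
|Parcel A∩Parcel C| = 5.782.
|Parcel B∩Parcel C| = 7.9545.
|Parcel A∩Parcel B∩Parcel C| = 1.2582.
|Parcel A ∪ Parcel B ∪ Parcel C| = 72.5 − 15.3365 + 1.2582 = 58.42.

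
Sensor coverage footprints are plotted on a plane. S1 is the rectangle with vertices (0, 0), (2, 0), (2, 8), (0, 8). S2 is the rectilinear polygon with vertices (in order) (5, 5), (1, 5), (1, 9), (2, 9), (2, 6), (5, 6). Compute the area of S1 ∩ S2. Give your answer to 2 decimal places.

3.00

The intersection is the polygon with vertices (2,5), (1,5), (1,8), (2,8), (2,6).
By the shoelace formula its area is 3.00.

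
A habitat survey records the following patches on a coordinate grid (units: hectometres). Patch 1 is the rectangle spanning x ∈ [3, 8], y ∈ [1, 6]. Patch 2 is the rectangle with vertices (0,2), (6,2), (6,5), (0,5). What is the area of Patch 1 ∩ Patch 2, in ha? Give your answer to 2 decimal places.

|Patch 1∩Patch 2|: x∈[3,6], y∈[2,5] → 3·3 = 9.

9.00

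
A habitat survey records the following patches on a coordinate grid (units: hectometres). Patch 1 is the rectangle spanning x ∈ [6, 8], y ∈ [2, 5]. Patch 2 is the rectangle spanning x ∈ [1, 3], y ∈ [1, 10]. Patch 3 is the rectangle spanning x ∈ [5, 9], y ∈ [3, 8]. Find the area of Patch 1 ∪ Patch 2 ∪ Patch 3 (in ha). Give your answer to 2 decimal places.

By inclusion–exclusion:
Individual areas: |Patch 1| = 6, |Patch 2| = 18, |Patch 3| = 20.
|Patch 1∩Patch 2| = 0 (no overlap).
|Patch 1∩Patch 3|: x∈[6,8], y∈[3,5] → 2·2 = 4.
|Patch 2∩Patch 3| = 0 (no overlap).
|Patch 1∩Patch 2∩Patch 3| = 0.
|Patch 1 ∪ Patch 2 ∪ Patch 3| = 44 − 4 + 0 = 40.00.

40.00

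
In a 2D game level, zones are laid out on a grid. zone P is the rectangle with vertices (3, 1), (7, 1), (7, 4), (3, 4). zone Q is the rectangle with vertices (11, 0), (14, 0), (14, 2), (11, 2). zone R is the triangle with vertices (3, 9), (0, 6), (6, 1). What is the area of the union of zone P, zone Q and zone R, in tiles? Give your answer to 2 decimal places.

By inclusion–exclusion:
Individual areas: |zone P| = 12, |zone Q| = 6, |zone R| = 16.5.
|zone P∩zone Q| = 0 (no overlap).
|zone P∩zone R| = 3.5625.
|zone Q∩zone R| = 0.
|zone P∩zone Q∩zone R| = 0.
|zone P ∪ zone Q ∪ zone R| = 34.5 − 3.5625 + 0 = 30.94.

30.94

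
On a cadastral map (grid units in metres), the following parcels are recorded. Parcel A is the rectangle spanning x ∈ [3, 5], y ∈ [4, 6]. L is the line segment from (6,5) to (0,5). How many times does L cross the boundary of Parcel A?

The segment meets the boundary at (5,5), (3,5).

2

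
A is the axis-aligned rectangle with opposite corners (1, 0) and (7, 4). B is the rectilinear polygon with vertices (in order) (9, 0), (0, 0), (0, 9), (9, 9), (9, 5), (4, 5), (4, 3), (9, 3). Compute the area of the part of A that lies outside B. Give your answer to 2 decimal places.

|A| = 24, |A∩B| = 21.
|A ∖ B| = |A| − |A∩B| = 24 − 21 = 3.00.

3.00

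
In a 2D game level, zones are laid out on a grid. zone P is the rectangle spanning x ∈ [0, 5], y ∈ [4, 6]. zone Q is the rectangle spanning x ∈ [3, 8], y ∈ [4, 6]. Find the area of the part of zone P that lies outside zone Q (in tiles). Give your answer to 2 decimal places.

|zone P∩zone Q|: x∈[3,5], y∈[4,6] → 2·2 = 4.
|zone P| = 10.
|zone P ∖ zone Q| = |zone P| − |zone P∩zone Q| = 10 − 4 = 6.00.

6.00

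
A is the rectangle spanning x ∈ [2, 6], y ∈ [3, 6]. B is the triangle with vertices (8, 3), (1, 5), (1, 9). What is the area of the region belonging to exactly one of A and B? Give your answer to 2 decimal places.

|A| = 12, |B| = 14, |A∩B| = 6.4643.
|A △ B| = |A| + |B| − 2·|A∩B| = 12 + 14 − 12.9286 = 13.07.

13.07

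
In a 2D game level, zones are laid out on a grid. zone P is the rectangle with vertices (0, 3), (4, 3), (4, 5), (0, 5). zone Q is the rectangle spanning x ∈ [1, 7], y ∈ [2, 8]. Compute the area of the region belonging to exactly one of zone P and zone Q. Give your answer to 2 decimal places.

|zone P∩zone Q|: x∈[1,4], y∈[3,5] → 3·2 = 6.
|zone P △ zone Q| = |zone P| + |zone Q| − 2·|zone P∩zone Q| = 8 + 36 − 12 = 32.00.

32.00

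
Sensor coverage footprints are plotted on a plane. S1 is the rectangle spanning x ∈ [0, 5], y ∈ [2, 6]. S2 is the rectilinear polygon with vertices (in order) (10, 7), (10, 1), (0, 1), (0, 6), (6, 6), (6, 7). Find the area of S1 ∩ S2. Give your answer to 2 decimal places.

The intersection is the polygon with vertices (5,2), (0,2), (0,6), (5,6).
By the shoelace formula its area is 20.00.

20.00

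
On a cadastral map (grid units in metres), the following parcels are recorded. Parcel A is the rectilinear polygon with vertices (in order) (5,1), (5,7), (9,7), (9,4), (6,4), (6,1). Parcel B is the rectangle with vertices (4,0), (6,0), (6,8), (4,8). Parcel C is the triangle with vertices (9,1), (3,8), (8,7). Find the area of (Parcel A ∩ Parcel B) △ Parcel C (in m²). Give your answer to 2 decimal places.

16.67

|Parcel A ∩ Parcel B| = 6.
|(Parcel A ∩ Parcel B) ∩ Parcel C| = 1.9167.
|(Parcel A ∩ Parcel B) △ Parcel C| = 6 + 14.5 − 3.8333 = 16.67.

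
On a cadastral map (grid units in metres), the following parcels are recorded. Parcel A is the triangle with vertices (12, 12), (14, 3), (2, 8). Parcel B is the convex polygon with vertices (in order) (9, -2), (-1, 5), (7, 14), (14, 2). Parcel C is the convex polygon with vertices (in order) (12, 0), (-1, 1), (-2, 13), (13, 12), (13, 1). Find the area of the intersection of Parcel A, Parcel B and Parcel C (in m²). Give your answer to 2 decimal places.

31.57

The intersection is the polygon with vertices (8.892,10.757), (13,3.714), (13,3.417), (2,8).
By the shoelace formula its area is 31.57.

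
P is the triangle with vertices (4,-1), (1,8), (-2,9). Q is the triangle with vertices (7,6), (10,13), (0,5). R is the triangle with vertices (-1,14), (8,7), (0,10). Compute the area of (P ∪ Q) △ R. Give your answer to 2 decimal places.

44.42

|P ∪ Q| = 34.0423.
|(P ∪ Q) ∩ R| = 2.0606.
|(P ∪ Q) △ R| = 34.0423 + 14.5 − 4.1212 = 44.42.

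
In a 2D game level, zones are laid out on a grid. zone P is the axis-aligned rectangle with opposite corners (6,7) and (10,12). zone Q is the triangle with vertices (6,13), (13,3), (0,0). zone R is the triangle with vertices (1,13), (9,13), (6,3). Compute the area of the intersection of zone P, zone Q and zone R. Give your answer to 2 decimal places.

7.75

The intersection is the polygon with vertices (6,7), (6,12), (6.7,12), (8.1,10), (7.2,7).
By the shoelace formula its area is 7.75.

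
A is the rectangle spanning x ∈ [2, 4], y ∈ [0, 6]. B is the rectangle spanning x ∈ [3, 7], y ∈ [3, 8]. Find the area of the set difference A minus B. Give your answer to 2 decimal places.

9.00

|A∩B|: x∈[3,4], y∈[3,6] → 1·3 = 3.
|A| = 12.
|A ∖ B| = |A| − |A∩B| = 12 − 3 = 9.00.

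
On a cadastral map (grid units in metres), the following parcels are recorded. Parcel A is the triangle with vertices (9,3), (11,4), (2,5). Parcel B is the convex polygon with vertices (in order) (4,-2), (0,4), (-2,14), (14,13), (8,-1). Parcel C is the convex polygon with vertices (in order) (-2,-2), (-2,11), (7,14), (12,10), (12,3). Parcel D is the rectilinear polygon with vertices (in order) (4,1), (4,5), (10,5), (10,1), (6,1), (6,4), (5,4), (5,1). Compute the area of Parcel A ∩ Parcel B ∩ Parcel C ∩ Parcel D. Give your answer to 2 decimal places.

4.80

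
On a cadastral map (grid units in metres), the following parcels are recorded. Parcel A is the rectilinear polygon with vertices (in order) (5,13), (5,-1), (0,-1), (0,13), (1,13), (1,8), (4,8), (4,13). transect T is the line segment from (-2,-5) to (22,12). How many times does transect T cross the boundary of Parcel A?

2

The segment meets the boundary at (5,-0.042), (3.647,-1).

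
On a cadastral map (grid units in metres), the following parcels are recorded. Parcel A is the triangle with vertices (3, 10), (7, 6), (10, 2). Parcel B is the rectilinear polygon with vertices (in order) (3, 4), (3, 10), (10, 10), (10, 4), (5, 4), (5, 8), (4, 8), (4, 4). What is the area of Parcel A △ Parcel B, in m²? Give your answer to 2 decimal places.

|Parcel A| = 2, |Parcel B| = 38, |Parcel A∩Parcel B| = 1.7143.
|Parcel A △ Parcel B| = |Parcel A| + |Parcel B| − 2·|Parcel A∩Parcel B| = 2 + 38 − 3.4286 = 36.57.

36.57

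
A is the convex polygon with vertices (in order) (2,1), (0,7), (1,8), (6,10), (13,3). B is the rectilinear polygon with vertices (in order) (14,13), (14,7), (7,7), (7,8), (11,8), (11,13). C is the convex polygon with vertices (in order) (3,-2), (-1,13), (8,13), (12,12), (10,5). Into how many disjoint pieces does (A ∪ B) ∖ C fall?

(A ∪ B) ∖ C splits into 3 disjoint pieces (area 2.5386, area 16.4107, area 9.1667).

3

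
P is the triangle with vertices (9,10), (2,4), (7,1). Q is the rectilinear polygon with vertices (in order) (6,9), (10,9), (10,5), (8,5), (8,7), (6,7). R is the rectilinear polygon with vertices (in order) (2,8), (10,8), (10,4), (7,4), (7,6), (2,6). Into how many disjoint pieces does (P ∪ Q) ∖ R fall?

(P ∪ Q) ∖ R splits into 2 disjoint pieces (area 4.4722, area 16.1667).

2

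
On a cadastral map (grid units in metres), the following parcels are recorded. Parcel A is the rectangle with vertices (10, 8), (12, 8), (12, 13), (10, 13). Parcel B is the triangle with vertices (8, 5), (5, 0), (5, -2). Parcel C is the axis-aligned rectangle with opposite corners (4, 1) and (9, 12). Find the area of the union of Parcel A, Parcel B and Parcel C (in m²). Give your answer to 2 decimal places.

66.63

By inclusion–exclusion:
Individual areas: |Parcel A| = 10, |Parcel B| = 3, |Parcel C| = 55.
|Parcel A∩Parcel B| = 0.
|Parcel A∩Parcel C| = 0 (no overlap).
|Parcel B∩Parcel C| = 1.3714.
|Parcel A∩Parcel B∩Parcel C| = 0.
|Parcel A ∪ Parcel B ∪ Parcel C| = 68 − 1.3714 + 0 = 66.63.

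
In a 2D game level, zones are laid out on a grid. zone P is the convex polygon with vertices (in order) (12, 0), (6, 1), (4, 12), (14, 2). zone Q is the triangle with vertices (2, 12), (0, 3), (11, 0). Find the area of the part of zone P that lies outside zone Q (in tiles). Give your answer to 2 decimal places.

35.02

|zone P| = 52, |zone P∩zone Q| = 16.9792.
|zone P ∖ zone Q| = |zone P| − |zone P∩zone Q| = 52 − 16.9792 = 35.02.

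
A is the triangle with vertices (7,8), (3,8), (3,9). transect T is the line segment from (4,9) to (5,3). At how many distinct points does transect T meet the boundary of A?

The segment meets the boundary at (4.167,8), (4.043,8.739).

2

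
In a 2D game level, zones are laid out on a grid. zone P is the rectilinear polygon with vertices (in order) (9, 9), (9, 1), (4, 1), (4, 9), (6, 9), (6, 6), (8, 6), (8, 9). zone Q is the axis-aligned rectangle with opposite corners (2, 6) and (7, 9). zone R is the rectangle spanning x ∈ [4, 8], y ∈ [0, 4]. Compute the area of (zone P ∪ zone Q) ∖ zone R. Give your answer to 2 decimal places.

31.00

|zone P ∪ zone Q| = 43.
|(zone P ∪ zone Q) ∩ zone R| = 12.
|(zone P ∪ zone Q) ∖ zone R| = 43 − 12 = 31.00.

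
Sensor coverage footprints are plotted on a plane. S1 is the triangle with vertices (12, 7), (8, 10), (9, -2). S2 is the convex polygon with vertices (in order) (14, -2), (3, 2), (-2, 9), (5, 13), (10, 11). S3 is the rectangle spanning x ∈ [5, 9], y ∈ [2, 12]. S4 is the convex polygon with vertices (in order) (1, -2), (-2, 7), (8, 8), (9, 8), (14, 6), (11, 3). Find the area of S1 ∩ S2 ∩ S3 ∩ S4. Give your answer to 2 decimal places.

3.50

The intersection is the polygon with vertices (9,2), (8.667,2), (8.167,8), (9,8).
By the shoelace formula its area is 3.50.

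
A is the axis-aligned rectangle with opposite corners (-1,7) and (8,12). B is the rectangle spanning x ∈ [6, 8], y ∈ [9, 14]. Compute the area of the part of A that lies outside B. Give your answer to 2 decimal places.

39.00

|A∩B|: x∈[6,8], y∈[9,12] → 2·3 = 6.
|A| = 45.
|A ∖ B| = |A| − |A∩B| = 45 − 6 = 39.00.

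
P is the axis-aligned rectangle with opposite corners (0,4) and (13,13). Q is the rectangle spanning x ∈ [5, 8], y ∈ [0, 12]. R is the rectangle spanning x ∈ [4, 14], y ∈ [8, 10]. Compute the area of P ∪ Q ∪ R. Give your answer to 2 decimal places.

131.00

By inclusion–exclusion:
Individual areas: |P| = 117, |Q| = 36, |R| = 20.
|P∩Q|: x∈[5,8], y∈[4,12] → 3·8 = 24.
|P∩R|: x∈[4,13], y∈[8,10] → 9·2 = 18.
|Q∩R|: x∈[5,8], y∈[8,10] → 3·2 = 6.
|P∩Q∩R| = 6.
|P ∪ Q ∪ R| = 173 − 48 + 6 = 131.00.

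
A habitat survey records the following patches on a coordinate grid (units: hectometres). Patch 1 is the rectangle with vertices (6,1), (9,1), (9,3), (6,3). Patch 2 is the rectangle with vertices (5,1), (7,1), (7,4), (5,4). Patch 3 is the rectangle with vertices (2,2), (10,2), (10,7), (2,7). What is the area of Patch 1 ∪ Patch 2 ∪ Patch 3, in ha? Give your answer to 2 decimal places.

44.00

By inclusion–exclusion:
Individual areas: |Patch 1| = 6, |Patch 2| = 6, |Patch 3| = 40.
|Patch 1∩Patch 2|: x∈[6,7], y∈[1,3] → 1·2 = 2.
|Patch 1∩Patch 3|: x∈[6,9], y∈[2,3] → 3·1 = 3.
|Patch 2∩Patch 3|: x∈[5,7], y∈[2,4] → 2·2 = 4.
|Patch 1∩Patch 2∩Patch 3| = 1.
|Patch 1 ∪ Patch 2 ∪ Patch 3| = 52 − 9 + 1 = 44.00.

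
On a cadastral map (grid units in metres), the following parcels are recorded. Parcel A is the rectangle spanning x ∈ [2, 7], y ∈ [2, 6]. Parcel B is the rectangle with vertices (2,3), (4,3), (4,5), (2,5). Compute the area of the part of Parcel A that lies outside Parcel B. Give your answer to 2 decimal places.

|Parcel A∩Parcel B|: x∈[2,4], y∈[3,5] → 2·2 = 4.
|Parcel A| = 20.
|Parcel A ∖ Parcel B| = |Parcel A| − |Parcel A∩Parcel B| = 20 − 4 = 16.00.

16.00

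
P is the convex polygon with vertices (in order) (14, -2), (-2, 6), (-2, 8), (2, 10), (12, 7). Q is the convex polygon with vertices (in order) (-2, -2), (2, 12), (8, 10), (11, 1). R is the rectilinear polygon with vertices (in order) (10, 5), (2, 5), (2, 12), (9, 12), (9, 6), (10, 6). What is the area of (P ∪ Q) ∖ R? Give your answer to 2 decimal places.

101.81

|P ∪ Q| = 142.4561.
|(P ∪ Q) ∩ R| = 40.65.
|(P ∪ Q) ∖ R| = 142.4561 − 40.65 = 101.81.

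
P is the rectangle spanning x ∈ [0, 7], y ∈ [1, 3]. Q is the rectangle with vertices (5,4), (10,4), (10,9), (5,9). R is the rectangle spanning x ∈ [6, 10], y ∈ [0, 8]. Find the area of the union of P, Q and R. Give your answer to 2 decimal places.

By inclusion–exclusion:
Individual areas: |P| = 14, |Q| = 25, |R| = 32.
|P∩Q| = 0 (no overlap).
|P∩R|: x∈[6,7], y∈[1,3] → 1·2 = 2.
|Q∩R|: x∈[6,10], y∈[4,8] → 4·4 = 16.
|P∩Q∩R| = 0.
|P ∪ Q ∪ R| = 71 − 18 + 0 = 53.00.

53.00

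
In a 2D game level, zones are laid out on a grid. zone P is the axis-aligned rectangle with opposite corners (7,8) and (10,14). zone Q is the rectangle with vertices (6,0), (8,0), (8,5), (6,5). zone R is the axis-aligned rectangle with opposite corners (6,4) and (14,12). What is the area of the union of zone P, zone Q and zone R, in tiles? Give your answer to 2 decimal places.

By inclusion–exclusion:
Individual areas: |zone P| = 18, |zone Q| = 10, |zone R| = 64.
|zone P∩zone Q| = 0 (no overlap).
|zone P∩zone R|: x∈[7,10], y∈[8,12] → 3·4 = 12.
|zone Q∩zone R|: x∈[6,8], y∈[4,5] → 2·1 = 2.
|zone P∩zone Q∩zone R| = 0.
|zone P ∪ zone Q ∪ zone R| = 92 − 14 + 0 = 78.00.

78.00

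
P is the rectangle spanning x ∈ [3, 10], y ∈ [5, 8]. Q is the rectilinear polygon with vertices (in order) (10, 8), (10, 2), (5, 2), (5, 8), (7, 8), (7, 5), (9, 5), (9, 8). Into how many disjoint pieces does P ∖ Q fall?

2

P ∖ Q splits into 2 disjoint pieces (area 6, area 6).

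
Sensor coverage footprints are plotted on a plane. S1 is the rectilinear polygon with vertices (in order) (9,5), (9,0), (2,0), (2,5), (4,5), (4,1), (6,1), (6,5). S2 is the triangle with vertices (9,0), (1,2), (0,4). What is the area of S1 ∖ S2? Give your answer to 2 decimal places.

|S1| = 27, |S1∩S2| = 3.3333.
|S1 ∖ S2| = |S1| − |S1∩S2| = 27 − 3.3333 = 23.67.

23.67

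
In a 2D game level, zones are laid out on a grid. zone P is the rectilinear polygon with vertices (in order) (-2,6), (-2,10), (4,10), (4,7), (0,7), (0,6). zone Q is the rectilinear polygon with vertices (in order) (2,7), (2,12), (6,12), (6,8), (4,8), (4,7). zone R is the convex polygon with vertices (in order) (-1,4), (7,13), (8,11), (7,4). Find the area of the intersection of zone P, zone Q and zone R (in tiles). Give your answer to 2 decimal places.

3.00

The intersection is the polygon with vertices (4,8), (4,7), (2,7), (2,7.375), (4,9.625).
By the shoelace formula its area is 3.00.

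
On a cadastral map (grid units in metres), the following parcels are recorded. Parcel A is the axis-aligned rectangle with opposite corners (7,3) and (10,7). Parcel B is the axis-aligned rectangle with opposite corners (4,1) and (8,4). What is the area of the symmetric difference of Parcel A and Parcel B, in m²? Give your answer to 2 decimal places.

22.00

|Parcel A∩Parcel B|: x∈[7,8], y∈[3,4] → 1·1 = 1.
|Parcel A △ Parcel B| = |Parcel A| + |Parcel B| − 2·|Parcel A∩Parcel B| = 12 + 12 − 2 = 22.00.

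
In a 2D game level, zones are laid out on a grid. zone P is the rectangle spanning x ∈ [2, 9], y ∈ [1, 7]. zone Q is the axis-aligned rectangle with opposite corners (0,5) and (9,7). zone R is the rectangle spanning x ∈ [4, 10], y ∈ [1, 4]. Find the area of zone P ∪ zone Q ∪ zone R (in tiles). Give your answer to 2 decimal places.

49.00

By inclusion–exclusion:
Individual areas: |zone P| = 42, |zone Q| = 18, |zone R| = 18.
|zone P∩zone Q|: x∈[2,9], y∈[5,7] → 7·2 = 14.
|zone P∩zone R|: x∈[4,9], y∈[1,4] → 5·3 = 15.
|zone Q∩zone R| = 0 (no overlap).
|zone P∩zone Q∩zone R| = 0.
|zone P ∪ zone Q ∪ zone R| = 78 − 29 + 0 = 49.00.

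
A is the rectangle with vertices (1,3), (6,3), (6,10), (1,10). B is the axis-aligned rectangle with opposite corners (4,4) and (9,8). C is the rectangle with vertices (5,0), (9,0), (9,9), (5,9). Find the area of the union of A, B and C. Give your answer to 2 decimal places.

By inclusion–exclusion:
Individual areas: |A| = 35, |B| = 20, |C| = 36.
|A∩B|: x∈[4,6], y∈[4,8] → 2·4 = 8.
|A∩C|: x∈[5,6], y∈[3,9] → 1·6 = 6.
|B∩C|: x∈[5,9], y∈[4,8] → 4·4 = 16.
|A∩B∩C| = 4.
|A ∪ B ∪ C| = 91 − 30 + 4 = 65.00.

65.00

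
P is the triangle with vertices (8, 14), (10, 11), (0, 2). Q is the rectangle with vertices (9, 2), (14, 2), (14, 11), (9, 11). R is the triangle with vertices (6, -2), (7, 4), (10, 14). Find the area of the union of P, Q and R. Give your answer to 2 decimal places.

72.26

By inclusion–exclusion:
Individual areas: |P| = 24, |Q| = 45, |R| = 4.
|P∩Q| = 0.45.
|P∩R| = 0.2848.
|Q∩R| = 0.1083.
|P∩Q∩R| = 0.1067.
|P ∪ Q ∪ R| = 73 − 0.8432 + 0.1067 = 72.26.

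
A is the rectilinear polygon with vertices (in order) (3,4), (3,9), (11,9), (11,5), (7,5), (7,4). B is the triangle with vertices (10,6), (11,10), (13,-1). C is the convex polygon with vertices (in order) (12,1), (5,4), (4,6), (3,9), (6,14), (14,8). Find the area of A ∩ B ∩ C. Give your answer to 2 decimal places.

2.66

The intersection is the polygon with vertices (11,5), (10.429,5), (10,6), (10.75,9), (11,9).
By the shoelace formula its area is 2.66.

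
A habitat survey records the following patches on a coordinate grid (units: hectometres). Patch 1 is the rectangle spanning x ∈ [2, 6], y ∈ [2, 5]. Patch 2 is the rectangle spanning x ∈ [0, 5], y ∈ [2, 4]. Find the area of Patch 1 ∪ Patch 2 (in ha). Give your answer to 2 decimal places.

By inclusion–exclusion:
Individual areas: |Patch 1| = 12, |Patch 2| = 10.
|Patch 1∩Patch 2|: x∈[2,5], y∈[2,4] → 3·2 = 6.
|Patch 1 ∪ Patch 2| = 22 − 6 = 16.00.

16.00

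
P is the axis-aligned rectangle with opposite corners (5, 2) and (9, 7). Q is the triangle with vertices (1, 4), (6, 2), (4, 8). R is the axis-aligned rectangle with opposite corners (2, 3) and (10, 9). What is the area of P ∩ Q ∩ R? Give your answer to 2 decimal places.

0.67

The intersection is the polygon with vertices (5.667,3), (5,3), (5,5).
By the shoelace formula its area is 0.67.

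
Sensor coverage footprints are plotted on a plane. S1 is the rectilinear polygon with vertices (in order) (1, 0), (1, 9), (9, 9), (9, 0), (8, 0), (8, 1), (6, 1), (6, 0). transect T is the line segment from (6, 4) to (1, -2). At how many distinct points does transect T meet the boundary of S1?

1

The segment meets the boundary at (2.667,0).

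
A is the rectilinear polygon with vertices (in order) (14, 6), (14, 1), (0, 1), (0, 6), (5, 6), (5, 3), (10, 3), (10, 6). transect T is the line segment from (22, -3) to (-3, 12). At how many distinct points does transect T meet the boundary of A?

The segment meets the boundary at (10,4.2), (14,1.8).

2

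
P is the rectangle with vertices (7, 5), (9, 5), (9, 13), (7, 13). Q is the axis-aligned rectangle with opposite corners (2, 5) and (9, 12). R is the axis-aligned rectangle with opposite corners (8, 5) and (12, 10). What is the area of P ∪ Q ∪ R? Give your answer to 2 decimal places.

By inclusion–exclusion:
Individual areas: |P| = 16, |Q| = 49, |R| = 20.
|P∩Q|: x∈[7,9], y∈[5,12] → 2·7 = 14.
|P∩R|: x∈[8,9], y∈[5,10] → 1·5 = 5.
|Q∩R|: x∈[8,9], y∈[5,10] → 1·5 = 5.
|P∩Q∩R| = 5.
|P ∪ Q ∪ R| = 85 − 24 + 5 = 66.00.

66.00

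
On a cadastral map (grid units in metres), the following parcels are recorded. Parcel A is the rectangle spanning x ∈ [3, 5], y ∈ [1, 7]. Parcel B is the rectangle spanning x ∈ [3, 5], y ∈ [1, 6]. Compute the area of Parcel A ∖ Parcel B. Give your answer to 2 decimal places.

2.00

|Parcel A∩Parcel B|: x∈[3,5], y∈[1,6] → 2·5 = 10.
|Parcel A| = 12.
|Parcel A ∖ Parcel B| = |Parcel A| − |Parcel A∩Parcel B| = 12 − 10 = 2.00.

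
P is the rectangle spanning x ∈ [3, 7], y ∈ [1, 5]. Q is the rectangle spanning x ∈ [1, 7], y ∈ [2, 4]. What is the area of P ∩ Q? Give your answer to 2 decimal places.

|P∩Q|: x∈[3,7], y∈[2,4] → 4·2 = 8.

8.00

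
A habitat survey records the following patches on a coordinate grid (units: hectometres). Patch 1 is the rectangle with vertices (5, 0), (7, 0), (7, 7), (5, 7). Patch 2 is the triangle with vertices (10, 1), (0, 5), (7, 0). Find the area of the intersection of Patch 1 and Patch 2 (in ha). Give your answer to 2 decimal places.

The intersection is the polygon with vertices (7,0), (5,1.429), (5,3), (7,2.2).
By the shoelace formula its area is 3.77.

3.77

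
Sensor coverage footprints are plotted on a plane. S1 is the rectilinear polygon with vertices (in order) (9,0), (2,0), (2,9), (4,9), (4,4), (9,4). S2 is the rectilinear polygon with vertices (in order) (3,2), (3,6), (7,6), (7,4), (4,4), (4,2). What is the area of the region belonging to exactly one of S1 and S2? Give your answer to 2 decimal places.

40.00

|S1| = 38, |S2| = 10, |S1∩S2| = 4.
|S1 △ S2| = |S1| + |S2| − 2·|S1∩S2| = 38 + 10 − 8 = 40.00.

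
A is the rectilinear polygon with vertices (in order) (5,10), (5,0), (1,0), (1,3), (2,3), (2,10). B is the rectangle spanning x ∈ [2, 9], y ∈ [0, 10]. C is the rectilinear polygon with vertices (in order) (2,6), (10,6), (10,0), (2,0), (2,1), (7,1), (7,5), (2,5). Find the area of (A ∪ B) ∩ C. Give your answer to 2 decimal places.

|A ∪ B| = 73.
|(A ∪ B) ∩ C| = 22.00.

22.00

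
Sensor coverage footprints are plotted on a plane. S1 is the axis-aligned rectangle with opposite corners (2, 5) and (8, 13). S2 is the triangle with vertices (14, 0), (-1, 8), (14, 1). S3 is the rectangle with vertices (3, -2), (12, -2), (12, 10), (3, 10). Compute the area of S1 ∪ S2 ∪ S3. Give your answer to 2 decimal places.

By inclusion–exclusion:
Individual areas: |S1| = 48, |S2| = 7.5, |S3| = 108.
|S1∩S2| = 0.9054.
|S1∩S3|: x∈[3,8], y∈[5,10] → 5·5 = 25.
|S2∩S3| = 5.1.
|S1∩S2∩S3| = 0.672.
|S1 ∪ S2 ∪ S3| = 163.5 − 31.0054 + 0.672 = 133.17.

133.17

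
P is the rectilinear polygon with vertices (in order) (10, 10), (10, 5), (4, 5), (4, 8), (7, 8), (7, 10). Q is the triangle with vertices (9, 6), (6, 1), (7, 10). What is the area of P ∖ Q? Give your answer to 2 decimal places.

|P| = 24, |P∩Q| = 6.8667.
|P ∖ Q| = |P| − |P∩Q| = 24 − 6.8667 = 17.13.

17.13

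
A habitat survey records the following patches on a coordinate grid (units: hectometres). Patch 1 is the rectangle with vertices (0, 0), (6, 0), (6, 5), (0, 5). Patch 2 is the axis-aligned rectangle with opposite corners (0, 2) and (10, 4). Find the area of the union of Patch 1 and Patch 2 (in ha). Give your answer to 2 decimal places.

38.00

By inclusion–exclusion:
Individual areas: |Patch 1| = 30, |Patch 2| = 20.
|Patch 1∩Patch 2|: x∈[0,6], y∈[2,4] → 6·2 = 12.
|Patch 1 ∪ Patch 2| = 50 − 12 = 38.00.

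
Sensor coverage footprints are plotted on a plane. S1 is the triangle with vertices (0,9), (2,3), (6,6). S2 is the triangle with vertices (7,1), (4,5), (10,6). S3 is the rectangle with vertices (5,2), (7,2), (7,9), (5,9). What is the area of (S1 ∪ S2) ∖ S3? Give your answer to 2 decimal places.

|S1 ∪ S2| = 28.3457.
|(S1 ∪ S2) ∩ S3| = 6.25.
|(S1 ∪ S2) ∖ S3| = 28.3457 − 6.25 = 22.10.

22.10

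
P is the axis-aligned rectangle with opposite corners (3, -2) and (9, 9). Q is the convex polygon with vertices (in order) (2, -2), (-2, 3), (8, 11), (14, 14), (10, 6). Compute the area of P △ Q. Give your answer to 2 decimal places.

|P| = 66, |Q| = 87, |P∩Q| = 39.5.
|P △ Q| = |P| + |Q| − 2·|P∩Q| = 66 + 87 − 79 = 74.00.

74.00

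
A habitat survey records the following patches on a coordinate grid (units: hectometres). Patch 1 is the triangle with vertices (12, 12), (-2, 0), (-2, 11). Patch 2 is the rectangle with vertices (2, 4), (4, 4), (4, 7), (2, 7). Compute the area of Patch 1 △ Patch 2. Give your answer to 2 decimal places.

72.52

|Patch 1| = 77, |Patch 2| = 6, |Patch 1∩Patch 2| = 5.2381.
|Patch 1 △ Patch 2| = |Patch 1| + |Patch 2| − 2·|Patch 1∩Patch 2| = 77 + 6 − 10.4762 = 72.52.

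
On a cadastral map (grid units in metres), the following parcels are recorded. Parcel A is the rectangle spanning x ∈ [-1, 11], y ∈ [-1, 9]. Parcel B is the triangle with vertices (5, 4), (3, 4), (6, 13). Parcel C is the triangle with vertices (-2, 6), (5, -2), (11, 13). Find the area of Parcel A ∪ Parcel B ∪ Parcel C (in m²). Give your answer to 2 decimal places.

134.18

By inclusion–exclusion:
Individual areas: |Parcel A| = 120, |Parcel B| = 9, |Parcel C| = 76.5.
|Parcel A∩Parcel B| = 7.2222.
|Parcel A∩Parcel C| = 63.3647.
|Parcel B∩Parcel C| = 7.956.
|Parcel A∩Parcel B∩Parcel C| = 7.2222.
|Parcel A ∪ Parcel B ∪ Parcel C| = 205.5 − 78.5429 + 7.2222 = 134.18.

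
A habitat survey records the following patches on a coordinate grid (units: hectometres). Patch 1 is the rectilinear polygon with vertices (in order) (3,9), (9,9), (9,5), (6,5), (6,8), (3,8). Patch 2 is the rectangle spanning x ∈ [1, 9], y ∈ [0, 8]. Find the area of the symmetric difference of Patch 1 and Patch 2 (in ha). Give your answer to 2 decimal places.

61.00

|Patch 1| = 15, |Patch 2| = 64, |Patch 1∩Patch 2| = 9.
|Patch 1 △ Patch 2| = |Patch 1| + |Patch 2| − 2·|Patch 1∩Patch 2| = 15 + 64 − 18 = 61.00.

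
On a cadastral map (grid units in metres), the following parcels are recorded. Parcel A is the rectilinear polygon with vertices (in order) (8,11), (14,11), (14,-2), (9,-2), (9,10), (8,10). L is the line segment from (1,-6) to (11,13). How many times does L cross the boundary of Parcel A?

The segment meets the boundary at (9.947,11), (9,9.2).

2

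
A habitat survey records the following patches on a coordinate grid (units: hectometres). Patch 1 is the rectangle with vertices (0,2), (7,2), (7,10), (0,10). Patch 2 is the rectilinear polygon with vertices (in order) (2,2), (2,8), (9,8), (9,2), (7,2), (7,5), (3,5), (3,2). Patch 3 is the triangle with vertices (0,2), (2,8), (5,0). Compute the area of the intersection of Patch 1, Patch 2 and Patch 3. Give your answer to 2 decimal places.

4.69

The intersection is the polygon with vertices (3,5), (3,2), (2,2), (2,8), (3.125,5).
By the shoelace formula its area is 4.69.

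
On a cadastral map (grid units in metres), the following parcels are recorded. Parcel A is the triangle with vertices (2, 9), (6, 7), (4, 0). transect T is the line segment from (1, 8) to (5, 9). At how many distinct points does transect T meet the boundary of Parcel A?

The segment meets the boundary at (2.158,8.289), (3,8.5).

2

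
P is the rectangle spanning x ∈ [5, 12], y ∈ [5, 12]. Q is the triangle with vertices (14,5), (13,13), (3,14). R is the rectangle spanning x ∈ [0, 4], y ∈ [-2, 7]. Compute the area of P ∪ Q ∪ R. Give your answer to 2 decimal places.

106.92

By inclusion–exclusion:
Individual areas: |P| = 49, |Q| = 39.5, |R| = 36.
|P∩Q| = 17.5808.
|P∩R| = 0 (no overlap).
|Q∩R| = 0.
|P∩Q∩R| = 0.
|P ∪ Q ∪ R| = 124.5 − 17.5808 + 0 = 106.92.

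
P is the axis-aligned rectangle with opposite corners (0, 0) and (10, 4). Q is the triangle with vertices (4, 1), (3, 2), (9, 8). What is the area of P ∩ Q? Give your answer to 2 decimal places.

The intersection is the polygon with vertices (6.143,4), (4,1), (3,2), (5,4).
By the shoelace formula its area is 3.71.

3.71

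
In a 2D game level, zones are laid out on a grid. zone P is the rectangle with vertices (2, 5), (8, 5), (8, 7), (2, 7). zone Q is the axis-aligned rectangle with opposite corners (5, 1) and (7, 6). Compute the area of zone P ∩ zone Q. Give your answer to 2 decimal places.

|zone P∩zone Q|: x∈[5,7], y∈[5,6] → 2·1 = 2.

2.00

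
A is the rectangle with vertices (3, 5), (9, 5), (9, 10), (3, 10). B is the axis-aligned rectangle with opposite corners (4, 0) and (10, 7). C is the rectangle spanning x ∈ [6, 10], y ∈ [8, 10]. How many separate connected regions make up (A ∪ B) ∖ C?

(A ∪ B) ∖ C is a single connected region.

1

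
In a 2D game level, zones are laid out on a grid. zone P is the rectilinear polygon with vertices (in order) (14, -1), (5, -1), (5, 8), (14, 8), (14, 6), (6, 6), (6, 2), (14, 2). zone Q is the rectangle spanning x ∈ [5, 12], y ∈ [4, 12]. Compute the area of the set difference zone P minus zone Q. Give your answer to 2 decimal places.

33.00

|zone P| = 49, |zone P∩zone Q| = 16.
|zone P ∖ zone Q| = |zone P| − |zone P∩zone Q| = 49 − 16 = 33.00.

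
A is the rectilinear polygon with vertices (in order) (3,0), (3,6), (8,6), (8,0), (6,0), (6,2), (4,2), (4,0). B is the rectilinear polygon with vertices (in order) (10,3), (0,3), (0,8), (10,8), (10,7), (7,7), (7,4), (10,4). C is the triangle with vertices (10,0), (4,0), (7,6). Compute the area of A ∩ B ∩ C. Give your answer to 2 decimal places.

The intersection is the polygon with vertices (7,4), (8,4), (8,3), (5.5,3), (7,6).
By the shoelace formula its area is 3.25.

3.25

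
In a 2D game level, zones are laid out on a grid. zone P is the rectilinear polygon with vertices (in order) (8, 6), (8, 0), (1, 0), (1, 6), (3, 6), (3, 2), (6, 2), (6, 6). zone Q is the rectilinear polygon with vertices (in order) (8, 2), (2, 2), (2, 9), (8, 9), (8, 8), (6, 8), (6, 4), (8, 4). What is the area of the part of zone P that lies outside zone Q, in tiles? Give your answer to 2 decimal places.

|zone P| = 30, |zone P∩zone Q| = 8.
|zone P ∖ zone Q| = |zone P| − |zone P∩zone Q| = 30 − 8 = 22.00.

22.00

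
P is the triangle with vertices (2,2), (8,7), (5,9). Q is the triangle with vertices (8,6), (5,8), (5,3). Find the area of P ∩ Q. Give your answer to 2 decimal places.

4.08

The intersection is the polygon with vertices (5,4.5), (5,8), (7.333,6.444).
By the shoelace formula its area is 4.08.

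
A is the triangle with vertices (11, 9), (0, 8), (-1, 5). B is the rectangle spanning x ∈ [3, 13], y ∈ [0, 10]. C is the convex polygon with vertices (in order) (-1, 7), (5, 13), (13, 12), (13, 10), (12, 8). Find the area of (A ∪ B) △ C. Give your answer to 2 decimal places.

|A ∪ B| = 108.2424.
|(A ∪ B) ∩ C| = 25.0933.
|(A ∪ B) △ C| = 108.2424 + 53.5 − 50.1866 = 111.56.

111.56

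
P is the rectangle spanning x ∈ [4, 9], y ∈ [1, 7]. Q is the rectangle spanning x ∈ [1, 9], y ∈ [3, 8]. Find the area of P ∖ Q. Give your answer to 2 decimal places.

|P∩Q|: x∈[4,9], y∈[3,7] → 5·4 = 20.
|P| = 30.
|P ∖ Q| = |P| − |P∩Q| = 30 − 20 = 10.00.

10.00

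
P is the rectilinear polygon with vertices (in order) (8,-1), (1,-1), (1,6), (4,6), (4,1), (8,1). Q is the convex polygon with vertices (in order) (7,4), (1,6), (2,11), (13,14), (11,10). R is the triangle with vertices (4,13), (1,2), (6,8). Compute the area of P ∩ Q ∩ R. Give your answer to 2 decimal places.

1.20

The intersection is the polygon with vertices (4,5.6), (3.609,5.13), (2,5.667), (2.091,6), (4,6).
By the shoelace formula its area is 1.20.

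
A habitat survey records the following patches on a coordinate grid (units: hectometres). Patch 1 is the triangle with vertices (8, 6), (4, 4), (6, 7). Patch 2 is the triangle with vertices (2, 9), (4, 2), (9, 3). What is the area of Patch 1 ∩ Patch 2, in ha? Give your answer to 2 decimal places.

1.69

The intersection is the polygon with vertices (4,4), (5.394,6.091), (6.421,5.21).
By the shoelace formula its area is 1.69.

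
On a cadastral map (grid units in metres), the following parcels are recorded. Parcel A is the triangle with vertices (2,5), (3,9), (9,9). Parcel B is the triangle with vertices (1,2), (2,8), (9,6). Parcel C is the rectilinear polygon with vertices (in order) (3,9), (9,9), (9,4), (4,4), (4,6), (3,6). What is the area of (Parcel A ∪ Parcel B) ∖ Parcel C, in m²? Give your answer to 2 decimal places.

|Parcel A ∪ Parcel B| = 29.8.
|(Parcel A ∪ Parcel B) ∩ Parcel C| = 18.75.
|(Parcel A ∪ Parcel B) ∖ Parcel C| = 29.8 − 18.75 = 11.05.

11.05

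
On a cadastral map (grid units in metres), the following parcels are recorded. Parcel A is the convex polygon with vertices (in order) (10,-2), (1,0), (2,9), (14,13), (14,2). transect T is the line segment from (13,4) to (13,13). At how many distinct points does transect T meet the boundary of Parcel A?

1

The segment meets the boundary at (13,12.667).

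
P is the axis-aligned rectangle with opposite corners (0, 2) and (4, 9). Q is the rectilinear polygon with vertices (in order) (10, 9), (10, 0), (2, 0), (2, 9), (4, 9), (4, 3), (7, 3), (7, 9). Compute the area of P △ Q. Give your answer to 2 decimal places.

54.00

|P| = 28, |Q| = 54, |P∩Q| = 14.
|P △ Q| = |P| + |Q| − 2·|P∩Q| = 28 + 54 − 28 = 54.00.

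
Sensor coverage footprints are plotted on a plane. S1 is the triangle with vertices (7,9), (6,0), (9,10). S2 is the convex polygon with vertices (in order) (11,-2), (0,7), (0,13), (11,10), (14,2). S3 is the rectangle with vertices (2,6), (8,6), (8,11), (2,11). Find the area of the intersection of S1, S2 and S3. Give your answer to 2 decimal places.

3.68

The intersection is the polygon with vertices (8,9.5), (8,6.667), (7.8,6), (6.667,6), (7,9).
By the shoelace formula its area is 3.68.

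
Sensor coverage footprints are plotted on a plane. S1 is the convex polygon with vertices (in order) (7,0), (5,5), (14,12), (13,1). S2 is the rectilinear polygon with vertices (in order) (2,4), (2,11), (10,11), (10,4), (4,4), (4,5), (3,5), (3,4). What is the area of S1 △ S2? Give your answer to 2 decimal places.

|S1| = 62, |S2| = 55, |S1∩S2| = 14.5222.
|S1 △ S2| = |S1| + |S2| − 2·|S1∩S2| = 62 + 55 − 29.0444 = 87.96.

87.96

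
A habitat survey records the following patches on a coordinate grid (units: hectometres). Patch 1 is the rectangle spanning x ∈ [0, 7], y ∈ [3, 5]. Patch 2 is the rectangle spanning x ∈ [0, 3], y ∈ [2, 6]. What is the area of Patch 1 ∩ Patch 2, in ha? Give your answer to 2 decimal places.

6.00

|Patch 1∩Patch 2|: x∈[0,3], y∈[3,5] → 3·2 = 6.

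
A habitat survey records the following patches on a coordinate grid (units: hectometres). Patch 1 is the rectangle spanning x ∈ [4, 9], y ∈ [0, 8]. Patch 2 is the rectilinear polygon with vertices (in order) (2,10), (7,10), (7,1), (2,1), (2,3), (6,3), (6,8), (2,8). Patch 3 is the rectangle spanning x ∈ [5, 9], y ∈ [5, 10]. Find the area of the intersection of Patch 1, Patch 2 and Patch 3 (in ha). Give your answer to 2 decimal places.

3.00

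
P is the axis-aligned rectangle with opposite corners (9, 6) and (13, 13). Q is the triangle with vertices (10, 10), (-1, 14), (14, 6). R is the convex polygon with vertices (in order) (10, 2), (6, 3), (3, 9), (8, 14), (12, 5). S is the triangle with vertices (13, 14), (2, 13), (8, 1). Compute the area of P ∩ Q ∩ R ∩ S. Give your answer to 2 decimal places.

The intersection is the polygon with vertices (9,10.364), (9.735,10.096), (10.68,7.969), (10.617,7.804), (9,8.667).
By the shoelace formula its area is 2.24.

2.24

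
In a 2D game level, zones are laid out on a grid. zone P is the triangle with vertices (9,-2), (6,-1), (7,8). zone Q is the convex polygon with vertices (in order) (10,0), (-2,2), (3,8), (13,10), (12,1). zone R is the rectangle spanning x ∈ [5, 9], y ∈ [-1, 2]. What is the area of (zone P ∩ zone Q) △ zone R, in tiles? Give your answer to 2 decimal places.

|zone P ∩ zone Q| = 8.8871.
|(zone P ∩ zone Q) ∩ zone R| = 3.2871.
|(zone P ∩ zone Q) △ zone R| = 8.8871 + 12 − 6.5743 = 14.31.

14.31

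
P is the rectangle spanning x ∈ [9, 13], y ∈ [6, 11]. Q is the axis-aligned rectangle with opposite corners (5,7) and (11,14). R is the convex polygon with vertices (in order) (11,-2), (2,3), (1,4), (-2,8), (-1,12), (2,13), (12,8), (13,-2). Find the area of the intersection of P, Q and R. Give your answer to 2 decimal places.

The intersection is the polygon with vertices (11,7), (9,7), (9,9.5), (11,8.5).
By the shoelace formula its area is 4.00.

4.00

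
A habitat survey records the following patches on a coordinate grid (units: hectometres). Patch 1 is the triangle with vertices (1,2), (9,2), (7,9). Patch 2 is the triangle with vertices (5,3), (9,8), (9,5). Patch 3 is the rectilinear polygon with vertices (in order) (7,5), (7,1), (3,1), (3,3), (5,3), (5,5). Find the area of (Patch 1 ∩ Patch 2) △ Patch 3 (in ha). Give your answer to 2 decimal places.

|Patch 1 ∩ Patch 2| = 3.3355.
|(Patch 1 ∩ Patch 2) ∩ Patch 3| = 1.4.
|(Patch 1 ∩ Patch 2) △ Patch 3| = 3.3355 + 12 − 2.8 = 12.54.

12.54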